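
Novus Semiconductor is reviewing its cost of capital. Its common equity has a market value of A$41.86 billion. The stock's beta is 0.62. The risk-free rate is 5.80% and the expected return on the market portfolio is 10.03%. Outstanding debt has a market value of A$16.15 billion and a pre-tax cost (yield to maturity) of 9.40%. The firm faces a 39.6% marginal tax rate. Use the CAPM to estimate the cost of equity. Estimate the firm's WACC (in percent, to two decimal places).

7.66%

Market risk premium = 10.03% − 5.8% = 4.23%.
Cost of equity via CAPM: Re = 5.8% + 0.62 × 4.23% = 8.4226%.
Total capital V = 41.86 + 16.15 = 58.01.
Equity: weight = 41.86/58.01 = 0.7216; cost = 8.4226%.
Debt: weight = 16.15/58.01 = 0.2784; after-tax cost = 9.4% × (1 − 39.6%) = 5.6776%.
WACC = 0.7216 × 8.4226% + 0.2784 × 5.6776% = 7.6584%.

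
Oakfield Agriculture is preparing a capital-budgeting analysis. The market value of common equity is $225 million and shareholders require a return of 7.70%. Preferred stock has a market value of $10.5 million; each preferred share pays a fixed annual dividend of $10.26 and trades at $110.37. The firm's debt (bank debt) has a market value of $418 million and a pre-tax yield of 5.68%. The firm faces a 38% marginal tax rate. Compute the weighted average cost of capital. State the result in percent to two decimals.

Cost of preferred: Rp = 10.26 / 110.37 = 9.2960%.
Total capital V = 225 + 10.5 + 418 = 653.5.
Equity: weight = 225/653.5 = 0.3443; cost = 7.7%.
Preferred: weight = 10.5/653.5 = 0.0161; cost = 9.296%.
Bank debt: weight = 418/653.5 = 0.6396; after-tax cost = 5.68% × (1 − 38%) = 3.5216%.
WACC = 0.3443 × 7.7000% + 0.0161 × 9.2960% + 0.6396 × 3.5216% = 5.0530%.

5.05%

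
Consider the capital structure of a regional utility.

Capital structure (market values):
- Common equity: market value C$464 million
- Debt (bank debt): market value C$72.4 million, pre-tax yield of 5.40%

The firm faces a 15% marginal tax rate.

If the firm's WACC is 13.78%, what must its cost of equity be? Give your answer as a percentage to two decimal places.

15.21%

Total capital V = 464 + 72.4 = 536.4.
Equity weight = 464/536.4 = 0.8650.
Bank debt weight = 72.4/536.4 = 0.1350.
Debt contribution = 0.1350 × 5.4% × (1 − 15%) = 0.6195%.
Required equity contribution = 13.78% − 0.6195% = 13.1605%.
Re = 13.1605% / 0.8650 = 15.2140%.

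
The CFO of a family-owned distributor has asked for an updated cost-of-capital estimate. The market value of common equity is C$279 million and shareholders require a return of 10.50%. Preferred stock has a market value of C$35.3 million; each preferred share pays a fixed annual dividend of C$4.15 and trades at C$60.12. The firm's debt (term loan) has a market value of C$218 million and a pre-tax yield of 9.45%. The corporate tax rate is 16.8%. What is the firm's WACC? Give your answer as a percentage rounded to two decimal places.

Cost of preferred: Rp = 4.15 / 60.12 = 6.9029%.
Total capital V = 279 + 35.3 + 218 = 532.3.
Equity: weight = 279/532.3 = 0.5241; cost = 10.5%.
Preferred: weight = 35.3/532.3 = 0.0663; cost = 6.9029%.
Term loan: weight = 218/532.3 = 0.4095; after-tax cost = 9.45% × (1 − 16.8%) = 7.8624%.
WACC = 0.5241 × 10.5000% + 0.0663 × 6.9029% + 0.4095 × 7.8624% = 9.1812%.

9.18%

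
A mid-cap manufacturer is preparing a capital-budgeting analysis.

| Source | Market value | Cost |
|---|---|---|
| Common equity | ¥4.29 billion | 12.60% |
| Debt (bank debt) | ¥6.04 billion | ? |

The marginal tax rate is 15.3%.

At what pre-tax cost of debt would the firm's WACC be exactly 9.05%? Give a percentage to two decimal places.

7.71%

Total capital V = 4.29 + 6.04 = 10.33.
Equity weight = 4.29/10.33 = 0.4153.
Bank debt weight = 6.04/10.33 = 0.5847.
Equity contribution = 0.4153 × 12.6% = 5.2327%.
Remaining for debt = 9.05% − 5.2327% = 3.8173%.
Rd × (1 − 15.3%) × 0.5847 = 3.8173%  ⇒  Rd = 7.7079%.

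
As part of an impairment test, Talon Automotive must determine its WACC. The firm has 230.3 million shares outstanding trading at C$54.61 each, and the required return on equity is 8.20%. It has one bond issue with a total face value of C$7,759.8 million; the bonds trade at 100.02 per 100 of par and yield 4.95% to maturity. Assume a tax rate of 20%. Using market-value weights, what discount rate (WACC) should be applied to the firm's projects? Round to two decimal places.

Market value of equity E = 54.61 × 230.3m = 12576.683m. Market value of debt D = 7759.8m × 100.02/100 = 7761.35196m.
Total capital V = 12576.683 + 7761.35196 = 20338.03496.
Equity: weight = 12576.683/20338.03496 = 0.6184; cost = 8.2%.
Bonds outstanding: weight = 7761.35196/20338.03496 = 0.3816; after-tax cost = 4.95% × (1 − 20%) = 3.9600%.
WACC = 0.6184 × 8.2000% + 0.3816 × 3.9600% = 6.5819%.

6.58%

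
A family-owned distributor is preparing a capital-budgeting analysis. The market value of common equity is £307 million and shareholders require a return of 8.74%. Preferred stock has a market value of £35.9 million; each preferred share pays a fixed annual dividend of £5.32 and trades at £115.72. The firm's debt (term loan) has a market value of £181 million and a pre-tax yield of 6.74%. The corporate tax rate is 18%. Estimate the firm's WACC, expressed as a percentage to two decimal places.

7.35%

Cost of preferred: Rp = 5.32 / 115.72 = 4.5973%.
Total capital V = 307 + 35.9 + 181 = 523.9.
Equity: weight = 307/523.9 = 0.5860; cost = 8.74%.
Preferred: weight = 35.9/523.9 = 0.0685; cost = 4.5973%.
Term loan: weight = 181/523.9 = 0.3455; after-tax cost = 6.74% × (1 − 18%) = 5.5268%.
WACC = 0.5860 × 8.7400% + 0.0685 × 4.5973% + 0.3455 × 5.5268% = 7.3460%.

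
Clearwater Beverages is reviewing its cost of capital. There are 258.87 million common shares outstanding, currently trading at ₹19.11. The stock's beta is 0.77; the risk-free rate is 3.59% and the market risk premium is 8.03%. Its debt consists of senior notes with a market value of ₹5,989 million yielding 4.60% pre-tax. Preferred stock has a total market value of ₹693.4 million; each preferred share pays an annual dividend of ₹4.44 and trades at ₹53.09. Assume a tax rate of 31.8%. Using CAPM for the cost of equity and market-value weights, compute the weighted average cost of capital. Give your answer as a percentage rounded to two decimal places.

6.27%

Cost of equity via CAPM: Re = 3.59% + 0.77 × 8.03% = 9.7731%.
Cost of preferred: Rp = 4.44 / 53.09 = 8.3632%.
Market value of equity E = 19.11 × 258.87m = 4947.0057m.
Total capital V = 4947.0057 + 693.4 + 5989 = 11629.4057.
Equity: weight = 4947.0057/11629.4057 = 0.4254; cost = 9.7731%.
Preferred: weight = 693.4/11629.4057 = 0.0596; cost = 8.3632%.
Senior notes: weight = 5989/11629.4057 = 0.5150; after-tax cost = 4.6% × (1 − 31.8%) = 3.1372%.
WACC = 0.4254 × 9.7731% + 0.0596 × 8.3632% + 0.5150 × 3.1372% = 6.2716%.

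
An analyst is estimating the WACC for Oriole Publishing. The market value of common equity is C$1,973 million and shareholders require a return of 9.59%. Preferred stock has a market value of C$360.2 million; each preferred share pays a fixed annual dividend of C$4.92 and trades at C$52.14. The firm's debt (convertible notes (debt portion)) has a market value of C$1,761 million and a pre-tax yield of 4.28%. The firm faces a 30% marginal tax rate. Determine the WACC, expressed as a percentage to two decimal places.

6.74%

Cost of preferred: Rp = 4.92 / 52.14 = 9.4361%.
Total capital V = 1973 + 360.2 + 1761 = 4094.2.
Equity: weight = 1973/4094.2 = 0.4819; cost = 9.59%.
Preferred: weight = 360.2/4094.2 = 0.0880; cost = 9.4361%.
Convertible notes (debt portion): weight = 1761/4094.2 = 0.4301; after-tax cost = 4.28% × (1 − 30%) = 2.9960%.
WACC = 0.4819 × 9.5900% + 0.0880 × 9.4361% + 0.4301 × 2.9960% = 6.7402%.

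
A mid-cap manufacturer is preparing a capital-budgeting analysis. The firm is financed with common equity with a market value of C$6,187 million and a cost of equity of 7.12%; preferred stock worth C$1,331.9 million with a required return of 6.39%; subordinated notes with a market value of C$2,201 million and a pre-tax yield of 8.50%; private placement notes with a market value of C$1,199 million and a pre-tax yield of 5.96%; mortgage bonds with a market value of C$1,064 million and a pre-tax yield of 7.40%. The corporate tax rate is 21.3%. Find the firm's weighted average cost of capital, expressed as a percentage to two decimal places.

Total capital V = 6187 + 1331.9 + 2201 + 1199 + 1064 = 11982.9.
Equity: weight = 6187/11982.9 = 0.5163; cost = 7.12%.
Preferred: weight = 1331.9/11982.9 = 0.1112; cost = 6.39%.
Subordinated notes: weight = 2201/11982.9 = 0.1837; after-tax cost = 8.5% × (1 − 21.3%) = 6.6895%.
Private placement notes: weight = 1199/11982.9 = 0.1001; after-tax cost = 5.96% × (1 − 21.3%) = 4.6905%.
Mortgage bonds: weight = 1064/11982.9 = 0.0888; after-tax cost = 7.4% × (1 − 21.3%) = 5.8238%.
WACC = 0.5163 × 7.1200% + 0.1112 × 6.3900% + 0.1837 × 6.6895% + 0.1001 × 4.6905% + 0.0888 × 5.8238% = 6.6016%.

6.60%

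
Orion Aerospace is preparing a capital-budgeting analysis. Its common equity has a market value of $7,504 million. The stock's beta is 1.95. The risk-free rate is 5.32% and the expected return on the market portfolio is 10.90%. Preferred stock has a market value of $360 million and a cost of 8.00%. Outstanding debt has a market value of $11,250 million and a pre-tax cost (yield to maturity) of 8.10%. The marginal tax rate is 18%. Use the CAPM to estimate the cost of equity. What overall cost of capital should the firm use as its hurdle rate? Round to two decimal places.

Market risk premium = 10.9% − 5.32% = 5.58%.
Cost of equity via CAPM: Re = 5.32% + 1.95 × 5.58% = 16.2010%.
Total capital V = 7504 + 360 + 11250 = 19114.
Equity: weight = 7504/19114 = 0.3926; cost = 16.201%.
Preferred: weight = 360/19114 = 0.0188; cost = 8%.
Debt: weight = 11250/19114 = 0.5886; after-tax cost = 8.1% × (1 − 18%) = 6.6420%.
WACC = 0.3926 × 16.2010% + 0.0188 × 8.0000% + 0.5886 × 6.6420% = 10.4204%.

10.42%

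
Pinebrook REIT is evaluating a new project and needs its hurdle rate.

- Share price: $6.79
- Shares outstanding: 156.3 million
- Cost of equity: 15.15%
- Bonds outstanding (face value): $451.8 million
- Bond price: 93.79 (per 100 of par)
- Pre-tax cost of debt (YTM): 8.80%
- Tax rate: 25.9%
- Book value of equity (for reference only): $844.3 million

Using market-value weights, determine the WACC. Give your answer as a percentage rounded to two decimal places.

12.69%

Market value of equity E = 6.79 × 156.3m = 1061.277m. Market value of debt D = 451.8m × 93.79/100 = 423.74322m.
Total capital V = 1061.277 + 423.74322 = 1485.02022.
Equity: weight = 1061.277/1485.02022 = 0.7147; cost = 15.15%.
Bonds outstanding: weight = 423.74322/1485.02022 = 0.2853; after-tax cost = 8.8% × (1 − 25.9%) = 6.5208%.
WACC = 0.7147 × 15.1500% + 0.2853 × 6.5208% = 12.6877%.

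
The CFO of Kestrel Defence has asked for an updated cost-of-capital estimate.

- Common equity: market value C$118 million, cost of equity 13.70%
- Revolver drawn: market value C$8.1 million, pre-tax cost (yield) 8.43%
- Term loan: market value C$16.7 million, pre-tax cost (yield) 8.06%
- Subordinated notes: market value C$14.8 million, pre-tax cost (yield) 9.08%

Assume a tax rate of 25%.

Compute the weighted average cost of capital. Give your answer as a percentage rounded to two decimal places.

Total capital V = 118 + 8.1 + 16.7 + 14.8 = 157.6.
Equity: weight = 118/157.6 = 0.7487; cost = 13.7%.
Revolver drawn: weight = 8.1/157.6 = 0.0514; after-tax cost = 8.43% × (1 − 25%) = 6.3225%.
Term loan: weight = 16.7/157.6 = 0.1060; after-tax cost = 8.06% × (1 − 25%) = 6.0450%.
Subordinated notes: weight = 14.8/157.6 = 0.0939; after-tax cost = 9.08% × (1 − 25%) = 6.8100%.
WACC = 0.7487 × 13.7000% + 0.0514 × 6.3225% + 0.1060 × 6.0450% + 0.0939 × 6.8100% = 11.8626%.

11.86%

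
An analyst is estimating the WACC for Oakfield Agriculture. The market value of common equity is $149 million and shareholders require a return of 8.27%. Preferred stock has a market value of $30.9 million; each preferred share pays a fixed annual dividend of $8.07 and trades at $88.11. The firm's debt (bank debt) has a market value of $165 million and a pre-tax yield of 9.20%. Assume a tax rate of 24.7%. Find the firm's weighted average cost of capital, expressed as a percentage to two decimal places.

7.71%

Cost of preferred: Rp = 8.07 / 88.11 = 9.1590%.
Total capital V = 149 + 30.9 + 165 = 344.9.
Equity: weight = 149/344.9 = 0.4320; cost = 8.27%.
Preferred: weight = 30.9/344.9 = 0.0896; cost = 9.159%.
Bank debt: weight = 165/344.9 = 0.4784; after-tax cost = 9.2% × (1 − 24.7%) = 6.9276%.
WACC = 0.4320 × 8.2700% + 0.0896 × 9.1590% + 0.4784 × 6.9276% = 7.7074%.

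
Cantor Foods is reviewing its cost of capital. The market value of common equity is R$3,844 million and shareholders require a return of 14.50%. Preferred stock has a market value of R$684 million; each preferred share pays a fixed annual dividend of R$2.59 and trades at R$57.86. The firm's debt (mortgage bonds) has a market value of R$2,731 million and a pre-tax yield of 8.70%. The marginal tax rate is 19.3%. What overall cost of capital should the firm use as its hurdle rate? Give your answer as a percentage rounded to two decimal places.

10.74%

Cost of preferred: Rp = 2.59 / 57.86 = 4.4763%.
Total capital V = 3844 + 684 + 2731 = 7259.
Equity: weight = 3844/7259 = 0.5295; cost = 14.5%.
Preferred: weight = 684/7259 = 0.0942; cost = 4.4763%.
Mortgage bonds: weight = 2731/7259 = 0.3762; after-tax cost = 8.7% × (1 − 19.3%) = 7.0209%.
WACC = 0.5295 × 14.5000% + 0.0942 × 4.4763% + 0.3762 × 7.0209% = 10.7417%.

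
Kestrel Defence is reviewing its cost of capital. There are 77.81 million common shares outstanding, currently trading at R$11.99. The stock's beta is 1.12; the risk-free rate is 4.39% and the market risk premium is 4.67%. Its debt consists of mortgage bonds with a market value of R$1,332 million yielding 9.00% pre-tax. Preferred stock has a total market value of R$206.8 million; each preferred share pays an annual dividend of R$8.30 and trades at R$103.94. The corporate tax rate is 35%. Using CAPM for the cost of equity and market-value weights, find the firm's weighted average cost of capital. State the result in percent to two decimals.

7.45%

Cost of equity via CAPM: Re = 4.39% + 1.12 × 4.67% = 9.6204%.
Cost of preferred: Rp = 8.3 / 103.94 = 7.9854%.
Market value of equity E = 11.99 × 77.81m = 932.9419m.
Total capital V = 932.9419 + 206.8 + 1332 = 2471.7419.
Equity: weight = 932.9419/2471.7419 = 0.3774; cost = 9.6204%.
Preferred: weight = 206.8/2471.7419 = 0.0837; cost = 7.9854%.
Mortgage bonds: weight = 1332/2471.7419 = 0.5389; after-tax cost = 9% × (1 − 35%) = 5.8500%.
WACC = 0.3774 × 9.6204% + 0.0837 × 7.9854% + 0.5389 × 5.8500% = 7.4518%.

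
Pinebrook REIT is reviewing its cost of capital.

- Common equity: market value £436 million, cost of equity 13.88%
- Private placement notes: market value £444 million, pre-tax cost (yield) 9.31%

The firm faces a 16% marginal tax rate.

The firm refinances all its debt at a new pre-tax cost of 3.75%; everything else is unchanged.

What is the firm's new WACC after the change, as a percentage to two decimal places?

8.47%

After the change:
Total capital V = 436 + 444 = 880.
Equity: weight = 436/880 = 0.4955; cost = 13.88%.
Private placement notes: weight = 444/880 = 0.5045; after-tax cost = 3.75% × (1 − 16%) = 3.1500%.
WACC = 0.4955 × 13.8800% + 0.5045 × 3.1500% = 8.4662%.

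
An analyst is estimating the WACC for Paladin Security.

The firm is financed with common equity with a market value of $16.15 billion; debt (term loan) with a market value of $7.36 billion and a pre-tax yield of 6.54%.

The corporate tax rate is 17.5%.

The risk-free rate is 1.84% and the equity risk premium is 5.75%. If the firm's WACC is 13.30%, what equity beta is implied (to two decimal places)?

Total capital V = 16.15 + 7.36 = 23.51.
Equity weight = 16.15/23.51 = 0.6869.
Term loan weight = 7.36/23.51 = 0.3131.
Debt contribution = 0.3131 × 6.54% × (1 − 17.5%) = 1.6891%.
Required equity contribution = 13.3% − 1.6891% = 11.6109%  ⇒  Re = 16.9023%.
CAPM: 16.9023% = 1.84% + β × 5.75%  ⇒  β = 2.6195.

2.62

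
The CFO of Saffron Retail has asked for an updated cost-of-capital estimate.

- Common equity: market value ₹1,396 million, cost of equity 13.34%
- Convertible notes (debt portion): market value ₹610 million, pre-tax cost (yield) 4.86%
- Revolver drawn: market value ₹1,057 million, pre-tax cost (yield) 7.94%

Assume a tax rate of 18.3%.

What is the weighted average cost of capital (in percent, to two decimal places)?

Total capital V = 1396 + 610 + 1057 = 3063.
Equity: weight = 1396/3063 = 0.4558; cost = 13.34%.
Convertible notes (debt portion): weight = 610/3063 = 0.1992; after-tax cost = 4.86% × (1 − 18.3%) = 3.9706%.
Revolver drawn: weight = 1057/3063 = 0.3451; after-tax cost = 7.94% × (1 − 18.3%) = 6.4870%.
WACC = 0.4558 × 13.3400% + 0.1992 × 3.9706% + 0.3451 × 6.4870% = 9.1092%.

9.11%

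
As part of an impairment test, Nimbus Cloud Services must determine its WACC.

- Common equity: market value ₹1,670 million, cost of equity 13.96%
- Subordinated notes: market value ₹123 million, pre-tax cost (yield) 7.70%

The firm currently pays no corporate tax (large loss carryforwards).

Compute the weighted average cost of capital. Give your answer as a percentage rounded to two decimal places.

Total capital V = 1670 + 123 = 1793.
Equity: weight = 1670/1793 = 0.9314; cost = 13.96%.
Subordinated notes: weight = 123/1793 = 0.0686; after-tax cost = 7.7% × (1 − 0%) = 7.7000%.
WACC = 0.9314 × 13.9600% + 0.0686 × 7.7000% = 13.5306%.

13.53%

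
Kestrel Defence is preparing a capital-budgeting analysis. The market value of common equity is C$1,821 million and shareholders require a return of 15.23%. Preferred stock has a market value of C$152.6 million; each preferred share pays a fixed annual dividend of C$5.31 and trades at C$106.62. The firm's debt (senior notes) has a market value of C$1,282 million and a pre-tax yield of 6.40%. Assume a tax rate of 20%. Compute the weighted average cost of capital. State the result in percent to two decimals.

Cost of preferred: Rp = 5.31 / 106.62 = 4.9803%.
Total capital V = 1821 + 152.6 + 1282 = 3255.6.
Equity: weight = 1821/3255.6 = 0.5593; cost = 15.23%.
Preferred: weight = 152.6/3255.6 = 0.0469; cost = 4.9803%.
Senior notes: weight = 1282/3255.6 = 0.3938; after-tax cost = 6.4% × (1 − 20%) = 5.1200%.
WACC = 0.5593 × 15.2300% + 0.0469 × 4.9803% + 0.3938 × 5.1200% = 10.7684%.

10.77%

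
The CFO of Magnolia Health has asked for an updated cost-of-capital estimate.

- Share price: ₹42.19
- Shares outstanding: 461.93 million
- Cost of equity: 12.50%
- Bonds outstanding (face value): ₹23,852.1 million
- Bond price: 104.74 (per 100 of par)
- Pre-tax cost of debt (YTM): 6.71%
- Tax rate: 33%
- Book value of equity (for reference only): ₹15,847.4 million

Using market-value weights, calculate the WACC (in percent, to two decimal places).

8.00%

Market value of equity E = 42.19 × 461.93m = 19488.8267m. Market value of debt D = 23852.1m × 104.74/100 = 24982.68954m.
Total capital V = 19488.8267 + 24982.68954 = 44471.51624.
Equity: weight = 19488.8267/44471.51624 = 0.4382; cost = 12.5%.
Bonds outstanding: weight = 24982.68954/44471.51624 = 0.5618; after-tax cost = 6.71% × (1 − 33%) = 4.4957%.
WACC = 0.4382 × 12.5000% + 0.5618 × 4.4957% = 8.0034%.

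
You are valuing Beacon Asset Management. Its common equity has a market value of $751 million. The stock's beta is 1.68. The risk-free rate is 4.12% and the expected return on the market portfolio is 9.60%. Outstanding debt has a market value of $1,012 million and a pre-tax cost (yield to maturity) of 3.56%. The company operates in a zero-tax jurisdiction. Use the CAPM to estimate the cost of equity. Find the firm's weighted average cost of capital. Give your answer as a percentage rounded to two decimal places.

7.72%

Market risk premium = 9.6% − 4.12% = 5.48%.
Cost of equity via CAPM: Re = 4.12% + 1.68 × 5.48% = 13.3264%.
Total capital V = 751 + 1012 = 1763.
Equity: weight = 751/1763 = 0.4260; cost = 13.3264%.
Debt: weight = 1012/1763 = 0.5740; after-tax cost = 3.56% × (1 − 0%) = 3.5600%.
WACC = 0.4260 × 13.3264% + 0.5740 × 3.5600% = 7.7203%.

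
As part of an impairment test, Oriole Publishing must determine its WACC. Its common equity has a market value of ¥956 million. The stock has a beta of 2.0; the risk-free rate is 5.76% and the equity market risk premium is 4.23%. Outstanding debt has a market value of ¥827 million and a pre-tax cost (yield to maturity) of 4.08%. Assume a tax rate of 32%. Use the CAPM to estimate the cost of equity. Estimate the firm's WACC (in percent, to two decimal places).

Cost of equity via CAPM: Re = 5.76% + 2.0 × 4.23% = 14.2200%.
Total capital V = 956 + 827 = 1783.
Equity: weight = 956/1783 = 0.5362; cost = 14.22%.
Debt: weight = 827/1783 = 0.4638; after-tax cost = 4.08% × (1 − 32%) = 2.7744%.
WACC = 0.5362 × 14.2200% + 0.4638 × 2.7744% = 8.9112%.

8.91%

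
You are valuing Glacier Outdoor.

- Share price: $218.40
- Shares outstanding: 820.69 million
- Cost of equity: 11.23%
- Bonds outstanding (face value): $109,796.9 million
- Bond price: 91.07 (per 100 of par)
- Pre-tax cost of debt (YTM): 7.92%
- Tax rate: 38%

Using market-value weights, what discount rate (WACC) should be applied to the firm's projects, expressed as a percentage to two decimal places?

Market value of equity E = 218.4 × 820.69m = 179238.696m. Market value of debt D = 109796.9m × 91.07/100 = 99992.03683m.
Total capital V = 179238.696 + 99992.03683 = 279230.73283.
Equity: weight = 179238.696/279230.73283 = 0.6419; cost = 11.23%.
Bonds outstanding: weight = 99992.03683/279230.73283 = 0.3581; after-tax cost = 7.92% × (1 − 38%) = 4.9104%.
WACC = 0.6419 × 11.2300% + 0.3581 × 4.9104% = 8.9670%.

8.97%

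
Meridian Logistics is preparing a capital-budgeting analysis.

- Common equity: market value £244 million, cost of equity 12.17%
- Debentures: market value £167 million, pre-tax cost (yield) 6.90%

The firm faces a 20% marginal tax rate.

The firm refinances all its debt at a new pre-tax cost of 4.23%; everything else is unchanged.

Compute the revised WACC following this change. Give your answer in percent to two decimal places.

8.60%

After the change:
Total capital V = 244 + 167 = 411.
Equity: weight = 244/411 = 0.5937; cost = 12.17%.
Debentures: weight = 167/411 = 0.4063; after-tax cost = 4.23% × (1 − 20%) = 3.3840%.
WACC = 0.5937 × 12.1700% + 0.4063 × 3.3840% = 8.6000%.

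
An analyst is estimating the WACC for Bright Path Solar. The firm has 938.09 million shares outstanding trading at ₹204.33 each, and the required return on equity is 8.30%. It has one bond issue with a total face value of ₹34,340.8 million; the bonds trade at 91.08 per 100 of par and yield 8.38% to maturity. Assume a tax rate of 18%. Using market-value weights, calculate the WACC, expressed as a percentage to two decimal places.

Market value of equity E = 204.33 × 938.09m = 191679.9297m. Market value of debt D = 34340.8m × 91.08/100 = 31277.60064m.
Total capital V = 191679.9297 + 31277.60064 = 222957.53034.
Equity: weight = 191679.9297/222957.53034 = 0.8597; cost = 8.3%.
Bonds outstanding: weight = 31277.60064/222957.53034 = 0.1403; after-tax cost = 8.38% × (1 − 18%) = 6.8716%.
WACC = 0.8597 × 8.3000% + 0.1403 × 6.8716% = 8.0996%.

8.10%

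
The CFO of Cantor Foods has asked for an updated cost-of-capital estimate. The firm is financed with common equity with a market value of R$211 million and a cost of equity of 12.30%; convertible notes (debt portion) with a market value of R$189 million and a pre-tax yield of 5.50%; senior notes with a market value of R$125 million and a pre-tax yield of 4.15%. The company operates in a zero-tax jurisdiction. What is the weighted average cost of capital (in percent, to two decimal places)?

7.91%

Total capital V = 211 + 189 + 125 = 525.
Equity: weight = 211/525 = 0.4019; cost = 12.3%.
Convertible notes (debt portion): weight = 189/525 = 0.3600; after-tax cost = 5.5% × (1 − 0%) = 5.5000%.
Senior notes: weight = 125/525 = 0.2381; after-tax cost = 4.15% × (1 − 0%) = 4.1500%.
WACC = 0.4019 × 12.3000% + 0.3600 × 5.5000% + 0.2381 × 4.1500% = 7.9115%.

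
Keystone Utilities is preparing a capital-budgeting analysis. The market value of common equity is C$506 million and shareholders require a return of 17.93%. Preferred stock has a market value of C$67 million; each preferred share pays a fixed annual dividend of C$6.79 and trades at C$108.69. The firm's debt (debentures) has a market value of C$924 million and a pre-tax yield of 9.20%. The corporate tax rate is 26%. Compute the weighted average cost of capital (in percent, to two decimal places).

Cost of preferred: Rp = 6.79 / 108.69 = 6.2471%.
Total capital V = 506 + 67 + 924 = 1497.
Equity: weight = 506/1497 = 0.3380; cost = 17.93%.
Preferred: weight = 67/1497 = 0.0448; cost = 6.2471%.
Debentures: weight = 924/1497 = 0.6172; after-tax cost = 9.2% × (1 − 26%) = 6.8080%.
WACC = 0.3380 × 17.9300% + 0.0448 × 6.2471% + 0.6172 × 6.8080% = 10.5422%.

10.54%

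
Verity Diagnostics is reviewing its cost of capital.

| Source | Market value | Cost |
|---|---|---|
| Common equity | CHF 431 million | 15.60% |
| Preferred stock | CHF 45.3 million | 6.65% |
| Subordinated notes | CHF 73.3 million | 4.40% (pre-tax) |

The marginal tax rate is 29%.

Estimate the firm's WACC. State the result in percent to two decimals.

Total capital V = 431 + 45.3 + 73.3 = 549.6.
Equity: weight = 431/549.6 = 0.7842; cost = 15.6%.
Preferred: weight = 45.3/549.6 = 0.0824; cost = 6.65%.
Subordinated notes: weight = 73.3/549.6 = 0.1334; after-tax cost = 4.4% × (1 − 29%) = 3.1240%.
WACC = 0.7842 × 15.6000% + 0.0824 × 6.6500% + 0.1334 × 3.1240% = 13.1984%.

13.20%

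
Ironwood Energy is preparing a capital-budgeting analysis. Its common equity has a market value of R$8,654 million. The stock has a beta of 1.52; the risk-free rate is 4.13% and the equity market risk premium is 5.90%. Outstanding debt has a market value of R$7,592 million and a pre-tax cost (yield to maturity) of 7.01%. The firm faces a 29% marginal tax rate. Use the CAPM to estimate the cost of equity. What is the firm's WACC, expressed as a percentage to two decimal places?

Cost of equity via CAPM: Re = 4.13% + 1.52 × 5.9% = 13.0980%.
Total capital V = 8654 + 7592 = 16246.
Equity: weight = 8654/16246 = 0.5327; cost = 13.098%.
Debt: weight = 7592/16246 = 0.4673; after-tax cost = 7.01% × (1 − 29%) = 4.9771%.
WACC = 0.5327 × 13.0980% + 0.4673 × 4.9771% = 9.3030%.

9.30%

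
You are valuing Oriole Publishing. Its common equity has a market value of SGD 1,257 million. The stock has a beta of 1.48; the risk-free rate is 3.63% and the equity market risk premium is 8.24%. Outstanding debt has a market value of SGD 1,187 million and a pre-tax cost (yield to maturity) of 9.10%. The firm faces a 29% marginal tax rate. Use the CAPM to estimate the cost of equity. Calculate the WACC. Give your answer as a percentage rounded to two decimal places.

Cost of equity via CAPM: Re = 3.63% + 1.48 × 8.24% = 15.8252%.
Total capital V = 1257 + 1187 = 2444.
Equity: weight = 1257/2444 = 0.5143; cost = 15.8252%.
Debt: weight = 1187/2444 = 0.4857; after-tax cost = 9.1% × (1 − 29%) = 6.4610%.
WACC = 0.5143 × 15.8252% + 0.4857 × 6.4610% = 11.2772%.

11.28%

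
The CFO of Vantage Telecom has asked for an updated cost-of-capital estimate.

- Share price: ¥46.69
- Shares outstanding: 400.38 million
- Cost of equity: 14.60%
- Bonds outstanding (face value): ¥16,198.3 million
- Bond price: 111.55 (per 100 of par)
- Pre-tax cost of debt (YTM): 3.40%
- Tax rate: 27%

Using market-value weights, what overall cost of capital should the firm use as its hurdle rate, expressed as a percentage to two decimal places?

8.64%

Market value of equity E = 46.69 × 400.38m = 18693.7422m. Market value of debt D = 16198.3m × 111.55/100 = 18069.20365m.
Total capital V = 18693.7422 + 18069.20365 = 36762.94585.
Equity: weight = 18693.7422/36762.94585 = 0.5085; cost = 14.6%.
Bonds outstanding: weight = 18069.20365/36762.94585 = 0.4915; after-tax cost = 3.4% × (1 − 27%) = 2.4820%.
WACC = 0.5085 × 14.6000% + 0.4915 × 2.4820% = 8.6439%.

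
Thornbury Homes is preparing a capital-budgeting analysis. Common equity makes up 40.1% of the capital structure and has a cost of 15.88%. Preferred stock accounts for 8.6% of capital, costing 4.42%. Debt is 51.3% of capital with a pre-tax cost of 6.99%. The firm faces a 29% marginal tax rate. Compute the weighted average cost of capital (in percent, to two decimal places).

After-tax cost of debt = 6.99% × (1 − 29%) = 4.9629%.
WACC = 0.401 × 15.8800% + 0.086 × 4.4200% + 0.513 × 4.9629% = 9.2940%.

9.29%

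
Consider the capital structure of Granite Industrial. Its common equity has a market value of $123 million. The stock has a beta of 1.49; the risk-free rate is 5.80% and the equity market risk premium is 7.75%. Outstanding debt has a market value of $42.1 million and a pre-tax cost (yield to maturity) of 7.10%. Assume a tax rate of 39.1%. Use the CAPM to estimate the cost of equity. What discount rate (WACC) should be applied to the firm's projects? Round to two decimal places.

14.03%

Cost of equity via CAPM: Re = 5.8% + 1.49 × 7.75% = 17.3475%.
Total capital V = 123 + 42.1 = 165.1.
Equity: weight = 123/165.1 = 0.7450; cost = 17.3475%.
Debt: weight = 42.1/165.1 = 0.2550; after-tax cost = 7.1% × (1 − 39.1%) = 4.3239%.
WACC = 0.7450 × 17.3475% + 0.2550 × 4.3239% = 14.0265%.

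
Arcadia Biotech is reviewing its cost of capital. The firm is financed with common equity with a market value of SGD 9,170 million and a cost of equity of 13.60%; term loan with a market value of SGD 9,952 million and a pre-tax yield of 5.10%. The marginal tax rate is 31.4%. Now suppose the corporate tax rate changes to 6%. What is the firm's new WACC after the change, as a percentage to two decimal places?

9.02%

After the change:
Total capital V = 9170 + 9952 = 19122.
Equity: weight = 9170/19122 = 0.4796; cost = 13.6%.
Term loan: weight = 9952/19122 = 0.5204; after-tax cost = 5.1% × (1 − 6%) = 4.7940%.
WACC = 0.4796 × 13.6000% + 0.5204 × 4.7940% = 9.0169%.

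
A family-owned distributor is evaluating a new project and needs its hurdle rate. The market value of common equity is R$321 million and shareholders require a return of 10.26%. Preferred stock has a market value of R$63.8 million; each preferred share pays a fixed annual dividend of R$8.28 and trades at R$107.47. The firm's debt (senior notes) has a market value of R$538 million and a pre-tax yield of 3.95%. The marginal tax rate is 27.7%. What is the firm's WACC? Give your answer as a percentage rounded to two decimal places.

5.77%

Cost of preferred: Rp = 8.28 / 107.47 = 7.7045%.
Total capital V = 321 + 63.8 + 538 = 922.8.
Equity: weight = 321/922.8 = 0.3479; cost = 10.26%.
Preferred: weight = 63.8/922.8 = 0.0691; cost = 7.7045%.
Senior notes: weight = 538/922.8 = 0.5830; after-tax cost = 3.95% × (1 − 27.7%) = 2.8559%.
WACC = 0.3479 × 10.2600% + 0.0691 × 7.7045% + 0.5830 × 2.8559% = 5.7666%.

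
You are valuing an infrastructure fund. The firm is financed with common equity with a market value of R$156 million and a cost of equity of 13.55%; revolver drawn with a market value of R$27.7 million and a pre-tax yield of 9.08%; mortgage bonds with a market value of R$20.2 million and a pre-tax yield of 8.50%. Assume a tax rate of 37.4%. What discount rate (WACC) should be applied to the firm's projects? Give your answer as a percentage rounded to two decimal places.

11.67%

Total capital V = 156 + 27.7 + 20.2 = 203.9.
Equity: weight = 156/203.9 = 0.7651; cost = 13.55%.
Revolver drawn: weight = 27.7/203.9 = 0.1359; after-tax cost = 9.08% × (1 − 37.4%) = 5.6841%.
Mortgage bonds: weight = 20.2/203.9 = 0.0991; after-tax cost = 8.5% × (1 − 37.4%) = 5.3210%.
WACC = 0.7651 × 13.5500% + 0.1359 × 5.6841% + 0.0991 × 5.3210% = 11.6662%.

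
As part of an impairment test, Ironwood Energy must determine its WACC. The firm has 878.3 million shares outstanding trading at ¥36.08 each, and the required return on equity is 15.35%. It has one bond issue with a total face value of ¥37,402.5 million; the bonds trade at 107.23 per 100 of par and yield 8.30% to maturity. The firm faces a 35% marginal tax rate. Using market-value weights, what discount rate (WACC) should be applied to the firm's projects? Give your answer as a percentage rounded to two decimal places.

9.79%

Market value of equity E = 36.08 × 878.3m = 31689.064m. Market value of debt D = 37402.5m × 107.23/100 = 40106.70075m.
Total capital V = 31689.064 + 40106.70075 = 71795.76475.
Equity: weight = 31689.064/71795.76475 = 0.4414; cost = 15.35%.
Bonds outstanding: weight = 40106.70075/71795.76475 = 0.5586; after-tax cost = 8.3% × (1 − 35%) = 5.3950%.
WACC = 0.4414 × 15.3500% + 0.5586 × 5.3950% = 9.7889%.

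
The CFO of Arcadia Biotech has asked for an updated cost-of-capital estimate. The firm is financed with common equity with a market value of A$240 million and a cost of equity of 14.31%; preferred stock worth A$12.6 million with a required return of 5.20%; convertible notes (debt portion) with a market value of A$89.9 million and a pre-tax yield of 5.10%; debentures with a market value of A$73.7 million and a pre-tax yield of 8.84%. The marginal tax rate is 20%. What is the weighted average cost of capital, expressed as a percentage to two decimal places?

Total capital V = 240 + 12.6 + 89.9 + 73.7 = 416.2.
Equity: weight = 240/416.2 = 0.5766; cost = 14.31%.
Preferred: weight = 12.6/416.2 = 0.0303; cost = 5.2%.
Convertible notes (debt portion): weight = 89.9/416.2 = 0.2160; after-tax cost = 5.1% × (1 − 20%) = 4.0800%.
Debentures: weight = 73.7/416.2 = 0.1771; after-tax cost = 8.84% × (1 − 20%) = 7.0720%.
WACC = 0.5766 × 14.3100% + 0.0303 × 5.2000% + 0.2160 × 4.0800% + 0.1771 × 7.0720% = 10.5428%.

10.54%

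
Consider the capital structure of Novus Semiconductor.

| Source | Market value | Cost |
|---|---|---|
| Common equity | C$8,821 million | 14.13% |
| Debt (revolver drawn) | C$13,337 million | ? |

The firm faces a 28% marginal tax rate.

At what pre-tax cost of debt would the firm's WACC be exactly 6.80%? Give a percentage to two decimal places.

Total capital V = 8821 + 13337 = 22158.
Equity weight = 8821/22158 = 0.3981.
Revolver drawn weight = 13337/22158 = 0.6019.
Equity contribution = 0.3981 × 14.13% = 5.6251%.
Remaining for debt = 6.8% − 5.6251% = 1.1749%.
Rd × (1 − 28%) × 0.6019 = 1.1749%  ⇒  Rd = 2.7111%.

2.71%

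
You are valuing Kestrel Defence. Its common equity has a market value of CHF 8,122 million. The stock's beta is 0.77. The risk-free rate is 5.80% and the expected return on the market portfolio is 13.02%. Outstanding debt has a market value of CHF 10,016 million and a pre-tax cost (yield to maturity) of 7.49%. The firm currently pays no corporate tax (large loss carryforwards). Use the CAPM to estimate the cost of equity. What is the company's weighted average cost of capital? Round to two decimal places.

Market risk premium = 13.02% − 5.8% = 7.22%.
Cost of equity via CAPM: Re = 5.8% + 0.77 × 7.22% = 11.3594%.
Total capital V = 8122 + 10016 = 18138.
Equity: weight = 8122/18138 = 0.4478; cost = 11.3594%.
Debt: weight = 10016/18138 = 0.5522; after-tax cost = 7.49% × (1 − 0%) = 7.4900%.
WACC = 0.4478 × 11.3594% + 0.5522 × 7.4900% = 9.2227%.

9.22%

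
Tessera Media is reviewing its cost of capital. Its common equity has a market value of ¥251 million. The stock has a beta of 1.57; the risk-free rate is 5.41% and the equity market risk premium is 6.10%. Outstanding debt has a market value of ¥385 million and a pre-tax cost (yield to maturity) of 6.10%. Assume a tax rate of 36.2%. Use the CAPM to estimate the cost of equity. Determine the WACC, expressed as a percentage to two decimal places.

Cost of equity via CAPM: Re = 5.41% + 1.57 × 6.1% = 14.9870%.
Total capital V = 251 + 385 = 636.
Equity: weight = 251/636 = 0.3947; cost = 14.987%.
Debt: weight = 385/636 = 0.6053; after-tax cost = 6.1% × (1 − 36.2%) = 3.8918%.
WACC = 0.3947 × 14.9870% + 0.6053 × 3.8918% = 8.2706%.

8.27%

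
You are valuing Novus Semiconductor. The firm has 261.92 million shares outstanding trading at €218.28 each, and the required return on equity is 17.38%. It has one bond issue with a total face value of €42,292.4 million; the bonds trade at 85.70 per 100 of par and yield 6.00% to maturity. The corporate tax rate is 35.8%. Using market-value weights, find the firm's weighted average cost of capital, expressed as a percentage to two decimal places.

Market value of equity E = 218.28 × 261.92m = 57171.8976m. Market value of debt D = 42292.4m × 85.7/100 = 36244.5868m.
Total capital V = 57171.8976 + 36244.5868 = 93416.4844.
Equity: weight = 57171.8976/93416.4844 = 0.6120; cost = 17.38%.
Bonds outstanding: weight = 36244.5868/93416.4844 = 0.3880; after-tax cost = 6% × (1 − 35.8%) = 3.8520%.
WACC = 0.6120 × 17.3800% + 0.3880 × 3.8520% = 12.1313%.

12.13%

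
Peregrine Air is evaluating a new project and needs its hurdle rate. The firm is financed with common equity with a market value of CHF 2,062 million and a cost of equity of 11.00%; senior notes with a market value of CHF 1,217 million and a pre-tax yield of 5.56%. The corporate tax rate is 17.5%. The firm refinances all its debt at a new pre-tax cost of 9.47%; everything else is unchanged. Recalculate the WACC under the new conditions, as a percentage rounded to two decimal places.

9.82%

After the change:
Total capital V = 2062 + 1217 = 3279.
Equity: weight = 2062/3279 = 0.6289; cost = 11%.
Senior notes: weight = 1217/3279 = 0.3711; after-tax cost = 9.47% × (1 − 17.5%) = 7.8128%.
WACC = 0.6289 × 11.0000% + 0.3711 × 7.8128% = 9.8171%.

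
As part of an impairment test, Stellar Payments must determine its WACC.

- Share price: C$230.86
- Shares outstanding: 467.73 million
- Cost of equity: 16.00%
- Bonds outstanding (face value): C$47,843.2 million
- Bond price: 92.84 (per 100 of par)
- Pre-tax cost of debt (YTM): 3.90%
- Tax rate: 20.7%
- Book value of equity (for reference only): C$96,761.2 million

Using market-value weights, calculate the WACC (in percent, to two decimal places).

12.24%

Market value of equity E = 230.86 × 467.73m = 107980.1478m. Market value of debt D = 47843.2m × 92.84/100 = 44417.62688m.
Total capital V = 107980.1478 + 44417.62688 = 152397.77468.
Equity: weight = 107980.1478/152397.77468 = 0.7085; cost = 16%.
Bonds outstanding: weight = 44417.62688/152397.77468 = 0.2915; after-tax cost = 3.9% × (1 − 20.7%) = 3.0927%.
WACC = 0.7085 × 16.0000% + 0.2915 × 3.0927% = 12.2381%.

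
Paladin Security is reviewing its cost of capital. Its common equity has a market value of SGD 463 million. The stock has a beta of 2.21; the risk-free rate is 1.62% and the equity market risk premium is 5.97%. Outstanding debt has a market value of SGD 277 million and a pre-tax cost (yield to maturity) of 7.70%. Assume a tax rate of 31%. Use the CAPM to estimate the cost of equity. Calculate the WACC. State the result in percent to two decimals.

Cost of equity via CAPM: Re = 1.62% + 2.21 × 5.97% = 14.8137%.
Total capital V = 463 + 277 = 740.
Equity: weight = 463/740 = 0.6257; cost = 14.8137%.
Debt: weight = 277/740 = 0.3743; after-tax cost = 7.7% × (1 − 31%) = 5.3130%.
WACC = 0.6257 × 14.8137% + 0.3743 × 5.3130% = 11.2574%.

11.26%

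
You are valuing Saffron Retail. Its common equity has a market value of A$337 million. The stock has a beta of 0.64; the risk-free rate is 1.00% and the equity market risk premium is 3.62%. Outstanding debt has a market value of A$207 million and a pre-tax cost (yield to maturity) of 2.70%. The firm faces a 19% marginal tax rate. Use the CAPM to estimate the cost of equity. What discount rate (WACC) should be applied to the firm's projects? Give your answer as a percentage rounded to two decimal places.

Cost of equity via CAPM: Re = 1.0% + 0.64 × 3.62% = 3.3168%.
Total capital V = 337 + 207 = 544.
Equity: weight = 337/544 = 0.6195; cost = 3.3168%.
Debt: weight = 207/544 = 0.3805; after-tax cost = 2.7% × (1 − 19%) = 2.1870%.
WACC = 0.6195 × 3.3168% + 0.3805 × 2.1870% = 2.8869%.

2.89%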